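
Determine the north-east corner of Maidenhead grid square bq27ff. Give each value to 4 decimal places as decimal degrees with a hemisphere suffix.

77.2500° N, 155.5000° W

Field B=1, Q=16: +1·20° lon, +16·10° lat → SW at lon -160°, lat 70°.
Square 2, 7: +2·2° lon, +7·1° lat → SW at lon -156°, lat 77°.
Subsquare f=5, f=5: +5·0.0833333° lon, +5·0.0416667° lat → SW at lon -155.583°, lat 77.2083°.
Cell spans 0.0833333° lon × 0.0416667° lat. NE corner is SW corner plus one full cell.
latitude 77.2500° N, longitude 155.5000° W.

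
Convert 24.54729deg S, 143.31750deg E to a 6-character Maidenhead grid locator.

Shift to the Maidenhead origin (180°W, 90°S): lon 323.3175, lat 65.4527.
Field: 323.3175/20 → 16 → Q, 65.4527/10 → 6 → G; chars QG.
Square: 3.3175/2 → 1, 5.4527/1 → 5; chars 15.
Subsquare: 1.3175/0.0833333 → 15 → p, 0.4527/0.0416667 → 10 → k; chars pk.

QG15pk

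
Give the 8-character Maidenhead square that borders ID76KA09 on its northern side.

ID76kb00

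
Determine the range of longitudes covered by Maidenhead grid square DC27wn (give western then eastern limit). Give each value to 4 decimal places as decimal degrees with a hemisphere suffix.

Field D=3, C=2: +3·20° lon, +2·10° lat → SW at lon -120°, lat -70°.
Square 2, 7: +2·2° lon, +7·1° lat → SW at lon -116°, lat -63°.
Subsquare w=22, n=13: +22·0.0833333° lon, +13·0.0416667° lat → SW at lon -114.167°, lat -62.4583°.
Cell spans 0.0833333° lon × 0.0416667° lat.
west 114.1667° W, east 114.0833° W.

114.1667° W, 114.0833° W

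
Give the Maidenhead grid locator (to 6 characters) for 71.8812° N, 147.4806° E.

QQ31rv

Add 180° to longitude and 90° to latitude: 327.4806, 161.8812.
Field (20°×10°, letters A–R): 327.4806/20 → 16 → Q, 161.8812/10 → 16 → Q; chars QQ.
Square (2°×1°, digits 0–9): 7.4806/2 → 3, 1.8812/1 → 1; chars 31.
Subsquare (5′×2.5′, letters a–x): 1.4806/0.0833333 → 17 → r, 0.8812/0.0416667 → 21 → v; chars rv.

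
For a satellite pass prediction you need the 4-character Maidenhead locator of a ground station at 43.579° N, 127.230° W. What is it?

Offset from 180°W / 90°S: lon 52.77°, lat 133.58°.
Field: lon ⌊52.77/20⌋ = 2 → C; lat ⌊133.58/10⌋ = 13 → N.
Square: lon ⌊12.77/2⌋ = 6; lat ⌊3.58/1⌋ = 3.

CN63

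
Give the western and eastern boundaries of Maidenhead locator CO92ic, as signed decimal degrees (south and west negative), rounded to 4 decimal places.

-121.3333, -121.2500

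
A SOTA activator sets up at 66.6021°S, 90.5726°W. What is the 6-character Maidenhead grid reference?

EC43rj

Shift to the Maidenhead origin (180°W, 90°S): lon 89.4274, lat 23.3979.
Field: lon ⌊89.4274/20⌋ = 4 → E; lat ⌊23.3979/10⌋ = 2 → C.
Square: lon ⌊9.4274/2⌋ = 4; lat ⌊3.3979/1⌋ = 3.
Subsquare: lon ⌊1.4274/0.0833333⌋ = 17 → r; lat ⌊0.3979/0.0416667⌋ = 9 → j.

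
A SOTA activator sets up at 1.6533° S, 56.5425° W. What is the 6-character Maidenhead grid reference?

GI18ri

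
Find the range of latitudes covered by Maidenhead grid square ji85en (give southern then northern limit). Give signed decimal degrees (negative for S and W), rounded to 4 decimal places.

Field J=9, I=8: +9·20° lon, +8·10° lat → SW at lon 0°, lat -10°.
Square 8, 5: +8·2° lon, +5·1° lat → SW at lon 16°, lat -5°.
Subsquare e=4, n=13: +4·0.0833333° lon, +13·0.0416667° lat → SW at lon 16.3333°, lat -4.45833°.
Cell spans 0.0833333° lon × 0.0416667° lat.
south -4.4583, north -4.4167.

-4.4583, -4.4167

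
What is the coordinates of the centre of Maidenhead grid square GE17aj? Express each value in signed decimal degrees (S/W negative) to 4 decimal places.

-42.6042, -57.9583

Field G=6, E=4: +6·20° lon, +4·10° lat → SW at lon -60°, lat -50°.
Square 1, 7: +1·2° lon, +7·1° lat → SW at lon -58°, lat -43°.
Subsquare a=0, j=9: +0·0.0833333° lon, +9·0.0416667° lat → SW at lon -58°, lat -42.625°.
Cell spans 0.0833333° lon × 0.0416667° lat. Centre is SW corner plus half of each.
latitude -42.6042, longitude -57.9583.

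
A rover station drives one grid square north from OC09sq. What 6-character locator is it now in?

Latitude subsquare q = 16; +1 → 17 = r.
The longitude characters are unchanged.

OC09sr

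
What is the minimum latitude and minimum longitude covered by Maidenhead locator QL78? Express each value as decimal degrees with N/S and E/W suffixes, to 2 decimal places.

28.00° N, 154.00° E

Field Q=16, L=11: +16·20° lon, +11·10° lat → SW at lon 140°, lat 20°.
Square 7, 8: +7·2° lon, +8·1° lat → SW at lon 154°, lat 28°.
latitude 28.00° N, longitude 154.00° E.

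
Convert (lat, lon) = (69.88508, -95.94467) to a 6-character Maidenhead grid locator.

EP29av

Add 180° to longitude and 90° to latitude: 84.0553, 159.8851.
Field: lon ⌊84.0553/20⌋ = 4 → E; lat ⌊159.8851/10⌋ = 15 → P.
Square: lon ⌊4.0553/2⌋ = 2; lat ⌊9.8851/1⌋ = 9.
Subsquare: lon ⌊0.0553/0.0833333⌋ = 0 → a; lat ⌊0.8851/0.0416667⌋ = 21 → v.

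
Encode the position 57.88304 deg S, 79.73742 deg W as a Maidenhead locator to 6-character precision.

Add 180° to longitude and 90° to latitude: 100.2626, 32.1170.
Field: 100.2626/20 → 5 → F, 32.1170/10 → 3 → D; chars FD.
Square: 0.2626/2 → 0, 2.1170/1 → 2; chars 02.
Subsquare: 0.2626/0.0833333 → 3 → d, 0.1170/0.0416667 → 2 → c; chars dc.

FD02dc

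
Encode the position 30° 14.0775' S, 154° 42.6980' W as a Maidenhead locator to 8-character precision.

BF29ps43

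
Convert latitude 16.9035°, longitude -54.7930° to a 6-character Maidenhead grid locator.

Shift to the Maidenhead origin (180°W, 90°S): lon 125.2070, lat 106.9035.
Field (20°×10°, letters A–R): 125.2070/20 → 6 → G, 106.9035/10 → 10 → K; chars GK.
Square (2°×1°, digits 0–9): 5.2070/2 → 2, 6.9035/1 → 6; chars 26.
Subsquare (5′×2.5′, letters a–x): 1.2070/0.0833333 → 14 → o, 0.9035/0.0416667 → 21 → v; chars ov.

GK26ov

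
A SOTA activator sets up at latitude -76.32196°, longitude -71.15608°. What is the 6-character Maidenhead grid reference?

FB43kq

Add 180° to longitude and 90° to latitude: 108.8439, 13.6780.
Field: lon ⌊108.8439/20⌋ = 5 → F; lat ⌊13.6780/10⌋ = 1 → B.
Square: lon ⌊8.8439/2⌋ = 4; lat ⌊3.6780/1⌋ = 3.
Subsquare: lon ⌊0.8439/0.0833333⌋ = 10 → k; lat ⌊0.6780/0.0416667⌋ = 16 → q.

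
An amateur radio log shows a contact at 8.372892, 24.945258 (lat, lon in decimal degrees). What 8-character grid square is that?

KJ28li39

Add 180° to longitude and 90° to latitude: 204.94526, 98.37289.
Field (20°×10°, letters A–R): 204.94526/20 → 10 → K, 98.37289/10 → 9 → J; chars KJ.
Square (2°×1°, digits 0–9): 4.94526/2 → 2, 8.37289/1 → 8; chars 28.
Subsquare (5′×2.5′, letters a–x): 0.94526/0.0833333 → 11 → l, 0.37289/0.0416667 → 8 → i; chars li.
Extended square (30″×15″, digits 0–9): 0.02859/0.00833333 → 3, 0.03956/0.00416667 → 9; chars 39.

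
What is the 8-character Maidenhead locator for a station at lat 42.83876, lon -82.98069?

EN82mu21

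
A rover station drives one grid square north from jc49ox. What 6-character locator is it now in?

Latitude subsquare x = 23; +1 → 24, wraps to 0 = a, carry into square.
Latitude square 9; +1 → 10, wraps to 0, carry into field.
Latitude field C = 2; +1 → 3 = D.
The longitude characters are unchanged.

JD40oa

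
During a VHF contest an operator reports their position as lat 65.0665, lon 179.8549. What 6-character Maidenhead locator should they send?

Add 180° to longitude and 90° to latitude: 359.8549, 155.0665.
Field (20°×10°, letters A–R): lon ⌊359.8549/20⌋ = 17 → R; lat ⌊155.0665/10⌋ = 15 → P.
Square (2°×1°, digits 0–9): lon ⌊19.8549/2⌋ = 9; lat ⌊5.0665/1⌋ = 5.
Subsquare (5′×2.5′, letters a–x): lon ⌊1.8549/0.0833333⌋ = 22 → w; lat ⌊0.0665/0.0416667⌋ = 1 → b.

RP95wb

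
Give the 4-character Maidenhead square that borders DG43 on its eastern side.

DG53

Longitude square 4; +1 → 5.
The latitude characters are unchanged.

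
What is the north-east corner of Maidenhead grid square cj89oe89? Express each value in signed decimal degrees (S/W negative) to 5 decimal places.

Field C=2, J=9: +2·20° lon, +9·10° lat → SW at lon -140°, lat 0°.
Square 8, 9: +8·2° lon, +9·1° lat → SW at lon -124°, lat 9°.
Subsquare o=14, e=4: +14·0.0833333° lon, +4·0.0416667° lat → SW at lon -122.833°, lat 9.16667°.
Extended square 8, 9: +8·0.00833333° lon, +9·0.00416667° lat → SW at lon -122.767°, lat 9.20417°.
Cell spans 0.00833333° lon × 0.00416667° lat. NE corner is SW corner plus one full cell.
latitude 9.20833, longitude -122.75833.

9.20833, -122.75833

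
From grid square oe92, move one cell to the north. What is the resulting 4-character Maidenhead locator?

OE93

Latitude square 2; +1 → 3.
The longitude characters are unchanged.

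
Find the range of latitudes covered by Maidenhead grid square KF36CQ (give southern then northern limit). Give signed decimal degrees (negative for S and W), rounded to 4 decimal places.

-33.3333, -33.2917

Field K=10, F=5: +10·20° lon, +5·10° lat → SW at lon 20°, lat -40°.
Square 3, 6: +3·2° lon, +6·1° lat → SW at lon 26°, lat -34°.
Subsquare c=2, q=16: +2·0.0833333° lon, +16·0.0416667° lat → SW at lon 26.1667°, lat -33.3333°.
Cell spans 0.0833333° lon × 0.0416667° lat.
south -33.3333, north -33.2917.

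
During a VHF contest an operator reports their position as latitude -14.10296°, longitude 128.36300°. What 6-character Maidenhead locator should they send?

PH45ev

Offset from 180°W / 90°S: lon 308.3630°, lat 75.8970°.
Field (20°×10°, letters A–R): lon ⌊308.3630/20⌋ = 15 → P; lat ⌊75.8970/10⌋ = 7 → H.
Square (2°×1°, digits 0–9): lon ⌊8.3630/2⌋ = 4; lat ⌊5.8970/1⌋ = 5.
Subsquare (5′×2.5′, letters a–x): lon ⌊0.3630/0.0833333⌋ = 4 → e; lat ⌊0.8970/0.0416667⌋ = 21 → v.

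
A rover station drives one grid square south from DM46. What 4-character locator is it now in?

DM45

Latitude square 6; −1 → 5.
The longitude characters are unchanged.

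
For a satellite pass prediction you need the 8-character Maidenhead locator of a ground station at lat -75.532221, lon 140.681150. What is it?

Add 180° to longitude and 90° to latitude: 320.68115, 14.46778.
Field: lon ⌊320.68115/20⌋ = 16 → Q; lat ⌊14.46778/10⌋ = 1 → B.
Square: lon ⌊0.68115/2⌋ = 0; lat ⌊4.46778/1⌋ = 4.
Subsquare: lon ⌊0.68115/0.0833333⌋ = 8 → i; lat ⌊0.46778/0.0416667⌋ = 11 → l.
Extended square: lon ⌊0.01448/0.00833333⌋ = 1; lat ⌊0.00945/0.00416667⌋ = 2.

QB04il12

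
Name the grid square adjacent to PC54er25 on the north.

PC54er26

Latitude extended square 5; +1 → 6.
The longitude characters are unchanged.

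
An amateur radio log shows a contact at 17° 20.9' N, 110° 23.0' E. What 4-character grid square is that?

Offset from 180°W / 90°S: lon 290.38°, lat 107.35°.
Field: lon ⌊290.38/20⌋ = 14 → O; lat ⌊107.35/10⌋ = 10 → K.
Square: lon ⌊10.38/2⌋ = 5; lat ⌊7.35/1⌋ = 7.

OK57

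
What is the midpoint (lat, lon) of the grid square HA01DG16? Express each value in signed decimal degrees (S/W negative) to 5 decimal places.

Field H=7, A=0: +7·20° lon, +0·10° lat → SW at lon -40°, lat -90°.
Square 0, 1: +0·2° lon, +1·1° lat → SW at lon -40°, lat -89°.
Subsquare d=3, g=6: +3·0.0833333° lon, +6·0.0416667° lat → SW at lon -39.75°, lat -88.75°.
Extended square 1, 6: +1·0.00833333° lon, +6·0.00416667° lat → SW at lon -39.7417°, lat -88.725°.
Cell spans 0.00833333° lon × 0.00416667° lat. Centre is SW corner plus half of each.
latitude -88.72292, longitude -39.73750.

-88.72292, -39.73750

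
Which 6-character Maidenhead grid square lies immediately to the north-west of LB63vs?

LB63ut

Longitude subsquare v = 21; −1 → 20 = u.
Latitude subsquare s = 18; +1 → 19 = t.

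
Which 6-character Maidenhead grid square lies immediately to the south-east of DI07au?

DI07bt

Longitude subsquare a = 0; +1 → 1 = b.
Latitude subsquare u = 20; −1 → 19 = t.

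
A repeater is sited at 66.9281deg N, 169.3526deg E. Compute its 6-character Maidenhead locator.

Add 180° to longitude and 90° to latitude: 349.3526, 156.9281.
Field: 349.3526/20 → 17 → R, 156.9281/10 → 15 → P; chars RP.
Square: 9.3526/2 → 4, 6.9281/1 → 6; chars 46.
Subsquare: 1.3526/0.0833333 → 16 → q, 0.9281/0.0416667 → 22 → w; chars qw.

RP46qw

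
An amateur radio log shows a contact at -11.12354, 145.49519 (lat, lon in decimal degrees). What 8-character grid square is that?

QH28rv90

Add 180° to longitude and 90° to latitude: 325.49519, 78.87646.
Field (20°×10°, letters A–R): lon ⌊325.49519/20⌋ = 16 → Q; lat ⌊78.87646/10⌋ = 7 → H.
Square (2°×1°, digits 0–9): lon ⌊5.49519/2⌋ = 2; lat ⌊8.87646/1⌋ = 8.
Subsquare (5′×2.5′, letters a–x): lon ⌊1.49519/0.0833333⌋ = 17 → r; lat ⌊0.87646/0.0416667⌋ = 21 → v.
Extended square (30″×15″, digits 0–9): lon ⌊0.07852/0.00833333⌋ = 9; lat ⌊0.00146/0.00416667⌋ = 0.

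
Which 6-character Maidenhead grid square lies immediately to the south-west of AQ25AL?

Longitude subsquare a = 0; −1 → -1, wraps to 23 = x, carry into square.
Longitude square 2; −1 → 1.
Latitude subsquare l = 11; −1 → 10 = k.

AQ15xk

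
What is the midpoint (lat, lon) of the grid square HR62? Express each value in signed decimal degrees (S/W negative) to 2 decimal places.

82.50, -27.00

Field H=7, R=17: +7·20° lon, +17·10° lat → SW at lon -40°, lat 80°.
Square 6, 2: +6·2° lon, +2·1° lat → SW at lon -28°, lat 82°.
Cell spans 2° lon × 1° lat. Centre is SW corner plus half of each.
latitude 82.50, longitude -27.00.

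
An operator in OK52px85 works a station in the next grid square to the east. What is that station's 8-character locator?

Longitude extended square 8; +1 → 9.
The latitude characters are unchanged.

OK52px95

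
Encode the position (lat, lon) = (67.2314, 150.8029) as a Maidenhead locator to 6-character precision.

QP57jf

Add 180° to longitude and 90° to latitude: 330.8029, 157.2314.
Field: lon ⌊330.8029/20⌋ = 16 → Q; lat ⌊157.2314/10⌋ = 15 → P.
Square: lon ⌊10.8029/2⌋ = 5; lat ⌊7.2314/1⌋ = 7.
Subsquare: lon ⌊0.8029/0.0833333⌋ = 9 → j; lat ⌊0.2314/0.0416667⌋ = 5 → f.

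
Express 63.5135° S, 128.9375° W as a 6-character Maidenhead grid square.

Add 180° to longitude and 90° to latitude: 51.0625, 26.4865.
Field (20°×10°, letters A–R): lon ⌊51.0625/20⌋ = 2 → C; lat ⌊26.4865/10⌋ = 2 → C.
Square (2°×1°, digits 0–9): lon ⌊11.0625/2⌋ = 5; lat ⌊6.4865/1⌋ = 6.
Subsquare (5′×2.5′, letters a–x): lon ⌊1.0625/0.0833333⌋ = 12 → m; lat ⌊0.4865/0.0416667⌋ = 11 → l.

CC56ml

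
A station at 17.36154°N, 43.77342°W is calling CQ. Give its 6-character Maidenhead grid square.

GK87ci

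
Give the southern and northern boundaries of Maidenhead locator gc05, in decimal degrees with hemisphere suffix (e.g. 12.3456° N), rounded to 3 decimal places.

Field G=6, C=2: +6·20° lon, +2·10° lat → SW at lon -60°, lat -70°.
Square 0, 5: +0·2° lon, +5·1° lat → SW at lon -60°, lat -65°.
Cell spans 2° lon × 1° lat.
south 65.000° S, north 64.000° S.

65.000° S, 64.000° S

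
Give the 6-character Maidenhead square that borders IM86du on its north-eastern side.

IM86ev

Longitude subsquare d = 3; +1 → 4 = e.
Latitude subsquare u = 20; +1 → 21 = v.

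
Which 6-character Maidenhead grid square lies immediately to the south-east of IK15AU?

Longitude subsquare a = 0; +1 → 1 = b.
Latitude subsquare u = 20; −1 → 19 = t.

IK15bt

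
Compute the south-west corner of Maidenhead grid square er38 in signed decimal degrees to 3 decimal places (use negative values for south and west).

Field E=4, R=17: +4·20° lon, +17·10° lat → SW at lon -100°, lat 80°.
Square 3, 8: +3·2° lon, +8·1° lat → SW at lon -94°, lat 88°.
latitude 88.000, longitude -94.000.

88.000, -94.000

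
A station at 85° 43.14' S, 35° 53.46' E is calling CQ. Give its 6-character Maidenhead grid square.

Shift to the Maidenhead origin (180°W, 90°S): lon 215.8910, lat 4.2810.
Field: 215.8910/20 → 10 → K, 4.2810/10 → 0 → A; chars KA.
Square: 15.8910/2 → 7, 4.2810/1 → 4; chars 74.
Subsquare: 1.8910/0.0833333 → 22 → w, 0.2810/0.0416667 → 6 → g; chars wg.

KA74wg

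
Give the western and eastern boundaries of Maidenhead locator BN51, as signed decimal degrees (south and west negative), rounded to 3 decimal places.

-150.000, -148.000

Field B=1, N=13: +1·20° lon, +13·10° lat → SW at lon -160°, lat 40°.
Square 5, 1: +5·2° lon, +1·1° lat → SW at lon -150°, lat 41°.
Cell spans 2° lon × 1° lat.
west -150.000, east -148.000.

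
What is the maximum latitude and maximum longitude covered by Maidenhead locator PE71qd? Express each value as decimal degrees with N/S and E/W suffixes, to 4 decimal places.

Field P=15, E=4: +15·20° lon, +4·10° lat → SW at lon 120°, lat -50°.
Square 7, 1: +7·2° lon, +1·1° lat → SW at lon 134°, lat -49°.
Subsquare q=16, d=3: +16·0.0833333° lon, +3·0.0416667° lat → SW at lon 135.333°, lat -48.875°.
Cell spans 0.0833333° lon × 0.0416667° lat. NE corner is SW corner plus one full cell.
latitude 48.8333° S, longitude 135.4167° E.

48.8333° S, 135.4167° E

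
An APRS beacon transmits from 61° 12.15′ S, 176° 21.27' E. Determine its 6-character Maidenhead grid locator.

Add 180° to longitude and 90° to latitude: 356.3545, 28.7975.
Field (20°×10°, letters A–R): lon ⌊356.3545/20⌋ = 17 → R; lat ⌊28.7975/10⌋ = 2 → C.
Square (2°×1°, digits 0–9): lon ⌊16.3545/2⌋ = 8; lat ⌊8.7975/1⌋ = 8.
Subsquare (5′×2.5′, letters a–x): lon ⌊0.3545/0.0833333⌋ = 4 → e; lat ⌊0.7975/0.0416667⌋ = 19 → t.

RC88et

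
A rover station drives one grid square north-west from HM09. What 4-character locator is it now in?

GN90

Longitude square 0; −1 → -1, wraps to 9, carry into field.
Longitude field H = 7; −1 → 6 = G.
Latitude square 9; +1 → 10, wraps to 0, carry into field.
Latitude field M = 12; +1 → 13 = N.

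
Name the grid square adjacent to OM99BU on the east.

OM99cu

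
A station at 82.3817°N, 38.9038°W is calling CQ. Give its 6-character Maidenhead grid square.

HR02nj

Offset from 180°W / 90°S: lon 141.0962°, lat 172.3817°.
Field: 141.0962/20 → 7 → H, 172.3817/10 → 17 → R; chars HR.
Square: 1.0962/2 → 0, 2.3817/1 → 2; chars 02.
Subsquare: 1.0962/0.0833333 → 13 → n, 0.3817/0.0416667 → 9 → j; chars nj.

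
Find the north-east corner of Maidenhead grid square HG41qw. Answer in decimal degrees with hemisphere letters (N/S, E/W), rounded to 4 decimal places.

28.0417° S, 30.5833° W

Field H=7, G=6: +7·20° lon, +6·10° lat → SW at lon -40°, lat -30°.
Square 4, 1: +4·2° lon, +1·1° lat → SW at lon -32°, lat -29°.
Subsquare q=16, w=22: +16·0.0833333° lon, +22·0.0416667° lat → SW at lon -30.6667°, lat -28.0833°.
Cell spans 0.0833333° lon × 0.0416667° lat. NE corner is SW corner plus one full cell.
latitude 28.0417° S, longitude 30.5833° W.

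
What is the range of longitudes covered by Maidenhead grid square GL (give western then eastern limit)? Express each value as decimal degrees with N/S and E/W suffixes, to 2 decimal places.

60.00° W, 40.00° W

Field G=6, L=11: +6·20° lon, +11·10° lat → SW at lon -60°, lat 20°.
Cell spans 20° lon × 10° lat.
west 60.00° W, east 40.00° W.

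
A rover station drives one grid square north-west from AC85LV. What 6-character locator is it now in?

AC85kw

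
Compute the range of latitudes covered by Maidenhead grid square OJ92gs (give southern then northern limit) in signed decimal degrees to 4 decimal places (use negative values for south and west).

2.7500, 2.7917

Field O=14, J=9: +14·20° lon, +9·10° lat → SW at lon 100°, lat 0°.
Square 9, 2: +9·2° lon, +2·1° lat → SW at lon 118°, lat 2°.
Subsquare g=6, s=18: +6·0.0833333° lon, +18·0.0416667° lat → SW at lon 118.5°, lat 2.75°.
Cell spans 0.0833333° lon × 0.0416667° lat.
south 2.7500, north 2.7917.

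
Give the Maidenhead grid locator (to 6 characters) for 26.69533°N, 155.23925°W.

Offset from 180°W / 90°S: lon 24.7608°, lat 116.6953°.
Field: lon ⌊24.7608/20⌋ = 1 → B; lat ⌊116.6953/10⌋ = 11 → L.
Square: lon ⌊4.7608/2⌋ = 2; lat ⌊6.6953/1⌋ = 6.
Subsquare: lon ⌊0.7608/0.0833333⌋ = 9 → j; lat ⌊0.6953/0.0416667⌋ = 16 → q.

BL26jq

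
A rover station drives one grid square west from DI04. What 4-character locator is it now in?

CI94

Longitude square 0; −1 → -1, wraps to 9, carry into field.
Longitude field D = 3; −1 → 2 = C.
The latitude characters are unchanged.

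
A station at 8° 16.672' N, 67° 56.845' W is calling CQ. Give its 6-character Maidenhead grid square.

FJ68ag

Offset from 180°W / 90°S: lon 112.0526°, lat 98.2779°.
Field: 112.0526/20 → 5 → F, 98.2779/10 → 9 → J; chars FJ.
Square: 12.0526/2 → 6, 8.2779/1 → 8; chars 68.
Subsquare: 0.0526/0.0833333 → 0 → a, 0.2779/0.0416667 → 6 → g; chars ag.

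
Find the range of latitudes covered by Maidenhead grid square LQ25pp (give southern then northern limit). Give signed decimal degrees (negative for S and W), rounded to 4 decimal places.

75.6250, 75.6667

Field L=11, Q=16: +11·20° lon, +16·10° lat → SW at lon 40°, lat 70°.
Square 2, 5: +2·2° lon, +5·1° lat → SW at lon 44°, lat 75°.
Subsquare p=15, p=15: +15·0.0833333° lon, +15·0.0416667° lat → SW at lon 45.25°, lat 75.625°.
Cell spans 0.0833333° lon × 0.0416667° lat.
south 75.6250, north 75.6667.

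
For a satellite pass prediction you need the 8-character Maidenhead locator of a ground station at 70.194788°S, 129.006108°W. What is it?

CB59lt93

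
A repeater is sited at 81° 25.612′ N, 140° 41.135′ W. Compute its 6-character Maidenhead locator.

BR91pk

Add 180° to longitude and 90° to latitude: 39.3144, 171.4269.
Field: lon ⌊39.3144/20⌋ = 1 → B; lat ⌊171.4269/10⌋ = 17 → R.
Square: lon ⌊19.3144/2⌋ = 9; lat ⌊1.4269/1⌋ = 1.
Subsquare: lon ⌊1.3144/0.0833333⌋ = 15 → p; lat ⌊0.4269/0.0416667⌋ = 10 → k.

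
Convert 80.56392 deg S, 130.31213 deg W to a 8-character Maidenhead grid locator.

CA49uk24

Add 180° to longitude and 90° to latitude: 49.68787, 9.43608.
Field: 49.68787/20 → 2 → C, 9.43608/10 → 0 → A; chars CA.
Square: 9.68787/2 → 4, 9.43608/1 → 9; chars 49.
Subsquare: 1.68787/0.0833333 → 20 → u, 0.43608/0.0416667 → 10 → k; chars uk.
Extended square: 0.02120/0.00833333 → 2, 0.01941/0.00416667 → 4; chars 24.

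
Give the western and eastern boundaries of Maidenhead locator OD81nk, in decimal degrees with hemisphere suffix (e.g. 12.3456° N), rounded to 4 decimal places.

117.0833° E, 117.1667° E

Field O=14, D=3: +14·20° lon, +3·10° lat → SW at lon 100°, lat -60°.
Square 8, 1: +8·2° lon, +1·1° lat → SW at lon 116°, lat -59°.
Subsquare n=13, k=10: +13·0.0833333° lon, +10·0.0416667° lat → SW at lon 117.083°, lat -58.5833°.
Cell spans 0.0833333° lon × 0.0416667° lat.
west 117.0833° E, east 117.1667° E.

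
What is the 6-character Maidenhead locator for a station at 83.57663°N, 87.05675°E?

NR33mn

Offset from 180°W / 90°S: lon 267.0567°, lat 173.5766°.
Field: 267.0567/20 → 13 → N, 173.5766/10 → 17 → R; chars NR.
Square: 7.0567/2 → 3, 3.5766/1 → 3; chars 33.
Subsquare: 1.0567/0.0833333 → 12 → m, 0.5766/0.0416667 → 13 → n; chars mn.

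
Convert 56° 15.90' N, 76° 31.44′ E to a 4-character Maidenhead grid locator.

MO86

Offset from 180°W / 90°S: lon 256.52°, lat 146.26°.
Field: lon ⌊256.52/20⌋ = 12 → M; lat ⌊146.26/10⌋ = 14 → O.
Square: lon ⌊16.52/2⌋ = 8; lat ⌊6.26/1⌋ = 6.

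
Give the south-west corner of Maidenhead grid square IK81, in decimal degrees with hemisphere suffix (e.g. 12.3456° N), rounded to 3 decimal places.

Field I=8, K=10: +8·20° lon, +10·10° lat → SW at lon -20°, lat 10°.
Square 8, 1: +8·2° lon, +1·1° lat → SW at lon -4°, lat 11°.
latitude 11.000° N, longitude 4.000° W.

11.000° N, 4.000° W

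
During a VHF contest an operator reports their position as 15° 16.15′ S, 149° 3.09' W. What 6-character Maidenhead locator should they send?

Offset from 180°W / 90°S: lon 30.9485°, lat 74.7308°.
Field (20°×10°, letters A–R): lon ⌊30.9485/20⌋ = 1 → B; lat ⌊74.7308/10⌋ = 7 → H.
Square (2°×1°, digits 0–9): lon ⌊10.9485/2⌋ = 5; lat ⌊4.7308/1⌋ = 4.
Subsquare (5′×2.5′, letters a–x): lon ⌊0.9485/0.0833333⌋ = 11 → l; lat ⌊0.7308/0.0416667⌋ = 17 → r.

BH54lr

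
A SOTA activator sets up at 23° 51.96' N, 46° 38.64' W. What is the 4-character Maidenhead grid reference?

GL63

Offset from 180°W / 90°S: lon 133.36°, lat 113.87°.
Field: lon ⌊133.36/20⌋ = 6 → G; lat ⌊113.87/10⌋ = 11 → L.
Square: lon ⌊13.36/2⌋ = 6; lat ⌊3.87/1⌋ = 3.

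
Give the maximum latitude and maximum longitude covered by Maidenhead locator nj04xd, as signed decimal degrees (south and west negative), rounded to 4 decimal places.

4.1667, 82.0000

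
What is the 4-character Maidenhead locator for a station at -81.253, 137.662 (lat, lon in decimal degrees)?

PA88

Offset from 180°W / 90°S: lon 317.66°, lat 8.75°.
Field: lon ⌊317.66/20⌋ = 15 → P; lat ⌊8.75/10⌋ = 0 → A.
Square: lon ⌊17.66/2⌋ = 8; lat ⌊8.75/1⌋ = 8.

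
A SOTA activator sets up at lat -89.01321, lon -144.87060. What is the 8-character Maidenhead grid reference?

BA70nx56

Offset from 180°W / 90°S: lon 35.12940°, lat 0.98679°.
Field (20°×10°, letters A–R): lon ⌊35.12940/20⌋ = 1 → B; lat ⌊0.98679/10⌋ = 0 → A.
Square (2°×1°, digits 0–9): lon ⌊15.12940/2⌋ = 7; lat ⌊0.98679/1⌋ = 0.
Subsquare (5′×2.5′, letters a–x): lon ⌊1.12940/0.0833333⌋ = 13 → n; lat ⌊0.98679/0.0416667⌋ = 23 → x.
Extended square (30″×15″, digits 0–9): lon ⌊0.04607/0.00833333⌋ = 5; lat ⌊0.02846/0.00416667⌋ = 6.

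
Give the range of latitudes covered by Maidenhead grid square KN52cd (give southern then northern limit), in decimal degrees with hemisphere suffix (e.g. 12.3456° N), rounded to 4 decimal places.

Field K=10, N=13: +10·20° lon, +13·10° lat → SW at lon 20°, lat 40°.
Square 5, 2: +5·2° lon, +2·1° lat → SW at lon 30°, lat 42°.
Subsquare c=2, d=3: +2·0.0833333° lon, +3·0.0416667° lat → SW at lon 30.1667°, lat 42.125°.
Cell spans 0.0833333° lon × 0.0416667° lat.
south 42.1250° N, north 42.1667° N.

42.1250° N, 42.1667° N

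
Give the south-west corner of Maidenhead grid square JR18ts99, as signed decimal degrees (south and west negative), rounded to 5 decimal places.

Field J=9, R=17: +9·20° lon, +17·10° lat → SW at lon 0°, lat 80°.
Square 1, 8: +1·2° lon, +8·1° lat → SW at lon 2°, lat 88°.
Subsquare t=19, s=18: +19·0.0833333° lon, +18·0.0416667° lat → SW at lon 3.58333°, lat 88.75°.
Extended square 9, 9: +9·0.00833333° lon, +9·0.00416667° lat → SW at lon 3.65833°, lat 88.7875°.
latitude 88.78750, longitude 3.65833.

88.78750, 3.65833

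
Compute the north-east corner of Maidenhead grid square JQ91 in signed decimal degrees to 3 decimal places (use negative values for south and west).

72.000, 20.000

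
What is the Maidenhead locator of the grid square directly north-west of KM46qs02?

KM46ps93

Longitude extended square 0; −1 → -1, wraps to 9, carry into subsquare.
Longitude subsquare q = 16; −1 → 15 = p.
Latitude extended square 2; +1 → 3.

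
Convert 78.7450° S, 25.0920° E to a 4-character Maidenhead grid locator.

Offset from 180°W / 90°S: lon 205.09°, lat 11.25°.
Field: 205.09/20 → 10 → K, 11.25/10 → 1 → B; chars KB.
Square: 5.09/2 → 2, 1.25/1 → 1; chars 21.

KB21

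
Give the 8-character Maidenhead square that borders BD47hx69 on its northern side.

Latitude extended square 9; +1 → 10, wraps to 0, carry into subsquare.
Latitude subsquare x = 23; +1 → 24, wraps to 0 = a, carry into square.
Latitude square 7; +1 → 8.
The longitude characters are unchanged.

BD48ha60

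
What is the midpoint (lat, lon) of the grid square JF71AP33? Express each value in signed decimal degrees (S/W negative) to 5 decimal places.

-38.36042, 14.02917

Field J=9, F=5: +9·20° lon, +5·10° lat → SW at lon 0°, lat -40°.
Square 7, 1: +7·2° lon, +1·1° lat → SW at lon 14°, lat -39°.
Subsquare a=0, p=15: +0·0.0833333° lon, +15·0.0416667° lat → SW at lon 14°, lat -38.375°.
Extended square 3, 3: +3·0.00833333° lon, +3·0.00416667° lat → SW at lon 14.025°, lat -38.3625°.
Cell spans 0.00833333° lon × 0.00416667° lat. Centre is SW corner plus half of each.
latitude -38.36042, longitude 14.02917.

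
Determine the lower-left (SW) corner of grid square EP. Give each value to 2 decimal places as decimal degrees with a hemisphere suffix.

60.00° N, 100.00° W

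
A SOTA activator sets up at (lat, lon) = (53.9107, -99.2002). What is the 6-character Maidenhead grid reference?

EO03jv

Shift to the Maidenhead origin (180°W, 90°S): lon 80.7998, lat 143.9107.
Field: 80.7998/20 → 4 → E, 143.9107/10 → 14 → O; chars EO.
Square: 0.7998/2 → 0, 3.9107/1 → 3; chars 03.
Subsquare: 0.7998/0.0833333 → 9 → j, 0.9107/0.0416667 → 21 → v; chars jv.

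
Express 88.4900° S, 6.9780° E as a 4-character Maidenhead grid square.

JA31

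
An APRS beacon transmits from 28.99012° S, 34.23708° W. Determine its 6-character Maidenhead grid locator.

HG21va

Shift to the Maidenhead origin (180°W, 90°S): lon 145.7629, lat 61.0099.
Field (20°×10°, letters A–R): 145.7629/20 → 7 → H, 61.0099/10 → 6 → G; chars HG.
Square (2°×1°, digits 0–9): 5.7629/2 → 2, 1.0099/1 → 1; chars 21.
Subsquare (5′×2.5′, letters a–x): 1.7629/0.0833333 → 21 → v, 0.0099/0.0416667 → 0 → a; chars va.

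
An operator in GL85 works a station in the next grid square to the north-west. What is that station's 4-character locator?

GL76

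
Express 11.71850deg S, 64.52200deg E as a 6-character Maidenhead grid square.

MH28gg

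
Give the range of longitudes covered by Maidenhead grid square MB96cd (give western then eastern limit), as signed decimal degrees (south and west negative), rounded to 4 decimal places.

Field M=12, B=1: +12·20° lon, +1·10° lat → SW at lon 60°, lat -80°.
Square 9, 6: +9·2° lon, +6·1° lat → SW at lon 78°, lat -74°.
Subsquare c=2, d=3: +2·0.0833333° lon, +3·0.0416667° lat → SW at lon 78.1667°, lat -73.875°.
Cell spans 0.0833333° lon × 0.0416667° lat.
west 78.1667, east 78.2500.

78.1667, 78.2500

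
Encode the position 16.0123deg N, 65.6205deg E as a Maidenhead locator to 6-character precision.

Add 180° to longitude and 90° to latitude: 245.6205, 106.0123.
Field: 245.6205/20 → 12 → M, 106.0123/10 → 10 → K; chars MK.
Square: 5.6205/2 → 2, 6.0123/1 → 6; chars 26.
Subsquare: 1.6205/0.0833333 → 19 → t, 0.0123/0.0416667 → 0 → a; chars ta.

MK26ta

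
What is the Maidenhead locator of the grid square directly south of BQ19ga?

BQ18gx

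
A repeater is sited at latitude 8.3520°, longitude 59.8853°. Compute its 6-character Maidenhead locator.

LJ98wi

Add 180° to longitude and 90° to latitude: 239.8853, 98.3520.
Field (20°×10°, letters A–R): 239.8853/20 → 11 → L, 98.3520/10 → 9 → J; chars LJ.
Square (2°×1°, digits 0–9): 19.8853/2 → 9, 8.3520/1 → 8; chars 98.
Subsquare (5′×2.5′, letters a–x): 1.8853/0.0833333 → 22 → w, 0.3520/0.0416667 → 8 → i; chars wi.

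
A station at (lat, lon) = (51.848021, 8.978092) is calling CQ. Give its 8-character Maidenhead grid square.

Shift to the Maidenhead origin (180°W, 90°S): lon 188.97809, lat 141.84802.
Field: lon ⌊188.97809/20⌋ = 9 → J; lat ⌊141.84802/10⌋ = 14 → O.
Square: lon ⌊8.97809/2⌋ = 4; lat ⌊1.84802/1⌋ = 1.
Subsquare: lon ⌊0.97809/0.0833333⌋ = 11 → l; lat ⌊0.84802/0.0416667⌋ = 20 → u.
Extended square: lon ⌊0.06143/0.00833333⌋ = 7; lat ⌊0.01469/0.00416667⌋ = 3.

JO41lu73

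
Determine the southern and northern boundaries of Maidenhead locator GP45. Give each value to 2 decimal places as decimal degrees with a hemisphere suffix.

65.00° N, 66.00° N

Field G=6, P=15: +6·20° lon, +15·10° lat → SW at lon -60°, lat 60°.
Square 4, 5: +4·2° lon, +5·1° lat → SW at lon -52°, lat 65°.
Cell spans 2° lon × 1° lat.
south 65.00° N, north 66.00° N.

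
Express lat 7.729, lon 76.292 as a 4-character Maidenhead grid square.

MJ87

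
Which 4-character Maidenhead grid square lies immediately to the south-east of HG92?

IG01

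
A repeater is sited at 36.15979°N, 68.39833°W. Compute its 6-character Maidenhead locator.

Shift to the Maidenhead origin (180°W, 90°S): lon 111.6017, lat 126.1598.
Field: lon ⌊111.6017/20⌋ = 5 → F; lat ⌊126.1598/10⌋ = 12 → M.
Square: lon ⌊11.6017/2⌋ = 5; lat ⌊6.1598/1⌋ = 6.
Subsquare: lon ⌊1.6017/0.0833333⌋ = 19 → t; lat ⌊0.1598/0.0416667⌋ = 3 → d.

FM56td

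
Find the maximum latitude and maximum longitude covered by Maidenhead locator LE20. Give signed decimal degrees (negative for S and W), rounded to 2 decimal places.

Field L=11, E=4: +11·20° lon, +4·10° lat → SW at lon 40°, lat -50°.
Square 2, 0: +2·2° lon, +0·1° lat → SW at lon 44°, lat -50°.
Cell spans 2° lon × 1° lat. NE corner is SW corner plus one full cell.
latitude -49.00, longitude 46.00.

-49.00, 46.00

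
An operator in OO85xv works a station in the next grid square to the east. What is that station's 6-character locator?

OO95av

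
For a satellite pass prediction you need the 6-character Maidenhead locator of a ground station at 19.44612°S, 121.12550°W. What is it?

CH90kn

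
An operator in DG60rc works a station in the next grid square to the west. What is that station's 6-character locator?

Longitude subsquare r = 17; −1 → 16 = q.
The latitude characters are unchanged.

DG60qc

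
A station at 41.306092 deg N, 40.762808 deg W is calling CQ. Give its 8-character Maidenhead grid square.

GN91oh83

Add 180° to longitude and 90° to latitude: 139.23719, 131.30609.
Field (20°×10°, letters A–R): 139.23719/20 → 6 → G, 131.30609/10 → 13 → N; chars GN.
Square (2°×1°, digits 0–9): 19.23719/2 → 9, 1.30609/1 → 1; chars 91.
Subsquare (5′×2.5′, letters a–x): 1.23719/0.0833333 → 14 → o, 0.30609/0.0416667 → 7 → h; chars oh.
Extended square (30″×15″, digits 0–9): 0.07053/0.00833333 → 8, 0.01443/0.00416667 → 3; chars 83.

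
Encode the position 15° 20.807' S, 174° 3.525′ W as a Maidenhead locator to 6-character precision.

AH24xp

Add 180° to longitude and 90° to latitude: 5.9412, 74.6532.
Field (20°×10°, letters A–R): 5.9412/20 → 0 → A, 74.6532/10 → 7 → H; chars AH.
Square (2°×1°, digits 0–9): 5.9412/2 → 2, 4.6532/1 → 4; chars 24.
Subsquare (5′×2.5′, letters a–x): 1.9412/0.0833333 → 23 → x, 0.6532/0.0416667 → 15 → p; chars xp.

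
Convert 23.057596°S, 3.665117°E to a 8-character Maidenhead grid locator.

JG16tw96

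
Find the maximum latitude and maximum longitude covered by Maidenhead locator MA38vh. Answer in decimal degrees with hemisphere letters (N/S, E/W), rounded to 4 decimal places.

81.6667° S, 67.8333° E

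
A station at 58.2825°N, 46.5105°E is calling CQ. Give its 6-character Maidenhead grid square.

LO38gg

Offset from 180°W / 90°S: lon 226.5105°, lat 148.2825°.
Field (20°×10°, letters A–R): 226.5105/20 → 11 → L, 148.2825/10 → 14 → O; chars LO.
Square (2°×1°, digits 0–9): 6.5105/2 → 3, 8.2825/1 → 8; chars 38.
Subsquare (5′×2.5′, letters a–x): 0.5105/0.0833333 → 6 → g, 0.2825/0.0416667 → 6 → g; chars gg.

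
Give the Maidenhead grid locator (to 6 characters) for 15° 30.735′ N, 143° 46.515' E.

QK15vm

Offset from 180°W / 90°S: lon 323.7753°, lat 105.5122°.
Field: 323.7753/20 → 16 → Q, 105.5122/10 → 10 → K; chars QK.
Square: 3.7753/2 → 1, 5.5122/1 → 5; chars 15.
Subsquare: 1.7753/0.0833333 → 21 → v, 0.5122/0.0416667 → 12 → m; chars vm.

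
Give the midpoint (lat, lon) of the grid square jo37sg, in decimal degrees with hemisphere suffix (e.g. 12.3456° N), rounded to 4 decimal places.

57.2708° N, 7.5417° E

Field J=9, O=14: +9·20° lon, +14·10° lat → SW at lon 0°, lat 50°.
Square 3, 7: +3·2° lon, +7·1° lat → SW at lon 6°, lat 57°.
Subsquare s=18, g=6: +18·0.0833333° lon, +6·0.0416667° lat → SW at lon 7.5°, lat 57.25°.
Cell spans 0.0833333° lon × 0.0416667° lat. Centre is SW corner plus half of each.
latitude 57.2708° N, longitude 7.5417° E.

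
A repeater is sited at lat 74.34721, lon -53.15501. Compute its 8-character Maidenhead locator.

GQ34ki13

Shift to the Maidenhead origin (180°W, 90°S): lon 126.84499, lat 164.34721.
Field: lon ⌊126.84499/20⌋ = 6 → G; lat ⌊164.34721/10⌋ = 16 → Q.
Square: lon ⌊6.84499/2⌋ = 3; lat ⌊4.34721/1⌋ = 4.
Subsquare: lon ⌊0.84499/0.0833333⌋ = 10 → k; lat ⌊0.34721/0.0416667⌋ = 8 → i.
Extended square: lon ⌊0.01166/0.00833333⌋ = 1; lat ⌊0.01388/0.00416667⌋ = 3.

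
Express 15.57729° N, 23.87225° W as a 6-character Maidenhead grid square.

HK85bn

Offset from 180°W / 90°S: lon 156.1277°, lat 105.5773°.
Field: lon ⌊156.1277/20⌋ = 7 → H; lat ⌊105.5773/10⌋ = 10 → K.
Square: lon ⌊16.1277/2⌋ = 8; lat ⌊5.5773/1⌋ = 5.
Subsquare: lon ⌊0.1277/0.0833333⌋ = 1 → b; lat ⌊0.5773/0.0416667⌋ = 13 → n.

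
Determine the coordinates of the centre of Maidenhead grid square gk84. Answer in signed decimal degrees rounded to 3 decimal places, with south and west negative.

14.500, -43.000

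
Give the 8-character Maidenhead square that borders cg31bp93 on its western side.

CG31bp83

Longitude extended square 9; −1 → 8.
The latitude characters are unchanged.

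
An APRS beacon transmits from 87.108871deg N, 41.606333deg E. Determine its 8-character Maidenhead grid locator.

LR07tc26

Shift to the Maidenhead origin (180°W, 90°S): lon 221.60633, lat 177.10887.
Field (20°×10°, letters A–R): 221.60633/20 → 11 → L, 177.10887/10 → 17 → R; chars LR.
Square (2°×1°, digits 0–9): 1.60633/2 → 0, 7.10887/1 → 7; chars 07.
Subsquare (5′×2.5′, letters a–x): 1.60633/0.0833333 → 19 → t, 0.10887/0.0416667 → 2 → c; chars tc.
Extended square (30″×15″, digits 0–9): 0.02300/0.00833333 → 2, 0.02554/0.00416667 → 6; chars 26.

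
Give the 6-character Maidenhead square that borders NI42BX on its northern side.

Latitude subsquare x = 23; +1 → 24, wraps to 0 = a, carry into square.
Latitude square 2; +1 → 3.
The longitude characters are unchanged.

NI43ba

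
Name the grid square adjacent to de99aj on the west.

DE89xj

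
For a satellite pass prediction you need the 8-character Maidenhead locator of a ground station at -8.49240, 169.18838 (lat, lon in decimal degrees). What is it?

RI41om21

Shift to the Maidenhead origin (180°W, 90°S): lon 349.18838, lat 81.50760.
Field: 349.18838/20 → 17 → R, 81.50760/10 → 8 → I; chars RI.
Square: 9.18838/2 → 4, 1.50760/1 → 1; chars 41.
Subsquare: 1.18838/0.0833333 → 14 → o, 0.50760/0.0416667 → 12 → m; chars om.
Extended square: 0.02171/0.00833333 → 2, 0.00760/0.00416667 → 1; chars 21.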